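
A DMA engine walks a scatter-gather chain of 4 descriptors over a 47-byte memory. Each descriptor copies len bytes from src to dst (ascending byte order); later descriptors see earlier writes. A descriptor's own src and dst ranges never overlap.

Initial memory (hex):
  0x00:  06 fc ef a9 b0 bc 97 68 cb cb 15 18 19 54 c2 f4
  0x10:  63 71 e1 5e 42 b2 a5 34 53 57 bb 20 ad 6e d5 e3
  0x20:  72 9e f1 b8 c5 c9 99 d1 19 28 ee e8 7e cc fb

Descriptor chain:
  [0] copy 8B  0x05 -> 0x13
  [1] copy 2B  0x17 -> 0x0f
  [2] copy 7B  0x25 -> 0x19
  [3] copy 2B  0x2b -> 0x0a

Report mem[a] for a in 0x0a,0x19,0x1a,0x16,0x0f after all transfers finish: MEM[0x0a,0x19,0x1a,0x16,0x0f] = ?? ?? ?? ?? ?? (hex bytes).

MEM[0x0a,0x19,0x1a,0x16,0x0f] = e8 c9 99 cb cb

[0] 0x05->0x13 len=8 : bc 97 68 cb cb 15 18 19
[1] 0x17->0x0f len=2 : cb 15
[2] 0x25->0x19 len=7 : c9 99 d1 19 28 ee e8
[3] 0x2b->0x0a len=2 : e8 7e
query mem[0x0a]=0xe8, mem[0x19]=0xc9, mem[0x1a]=0x99, mem[0x16]=0xcb, mem[0x0f]=0xcb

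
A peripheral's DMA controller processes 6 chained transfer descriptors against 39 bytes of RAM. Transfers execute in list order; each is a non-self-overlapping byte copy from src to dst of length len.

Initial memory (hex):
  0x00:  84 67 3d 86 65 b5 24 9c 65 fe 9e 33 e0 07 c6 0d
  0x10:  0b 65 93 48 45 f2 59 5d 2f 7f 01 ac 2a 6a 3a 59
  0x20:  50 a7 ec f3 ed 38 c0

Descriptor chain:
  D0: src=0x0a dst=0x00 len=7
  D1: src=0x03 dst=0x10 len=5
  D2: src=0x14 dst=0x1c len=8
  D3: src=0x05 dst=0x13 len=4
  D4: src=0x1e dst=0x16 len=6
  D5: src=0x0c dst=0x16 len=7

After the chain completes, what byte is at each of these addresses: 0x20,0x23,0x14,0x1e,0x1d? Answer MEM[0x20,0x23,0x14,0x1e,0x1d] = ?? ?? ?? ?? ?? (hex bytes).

D0: mem[0x00..0x06] <- [9e 33 e0 07 c6 0d 0b]
D1: mem[0x10..0x14] <- [07 c6 0d 0b 9c]
D2: mem[0x1c..0x23] <- [9c f2 59 5d 2f 7f 01 ac]
D3: mem[0x13..0x16] <- [0d 0b 9c 65]
D4: mem[0x16..0x1b] <- [59 5d 2f 7f 01 ac]
D5: mem[0x16..0x1c] <- [e0 07 c6 0d 07 c6 0d]
query mem[0x20]=0x2f, mem[0x23]=0xac, mem[0x14]=0x0b, mem[0x1e]=0x59, mem[0x1d]=0xf2

MEM[0x20,0x23,0x14,0x1e,0x1d] = 2f ac 0b 59 f2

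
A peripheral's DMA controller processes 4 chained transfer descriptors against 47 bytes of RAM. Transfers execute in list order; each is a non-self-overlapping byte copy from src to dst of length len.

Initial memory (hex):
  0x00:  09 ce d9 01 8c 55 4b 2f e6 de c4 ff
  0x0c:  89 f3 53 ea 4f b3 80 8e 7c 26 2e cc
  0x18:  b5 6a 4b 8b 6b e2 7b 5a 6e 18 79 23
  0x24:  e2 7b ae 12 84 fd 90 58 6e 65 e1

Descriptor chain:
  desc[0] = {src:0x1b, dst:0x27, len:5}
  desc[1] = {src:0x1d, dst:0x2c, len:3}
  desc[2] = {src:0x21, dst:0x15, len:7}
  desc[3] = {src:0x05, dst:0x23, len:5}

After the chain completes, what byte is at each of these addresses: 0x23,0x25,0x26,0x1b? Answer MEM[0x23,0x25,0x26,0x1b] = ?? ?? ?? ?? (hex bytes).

MEM[0x23,0x25,0x26,0x1b] = 55 2f e6 8b

D0: mem[0x27..0x2b] <- [8b 6b e2 7b 5a]
D1: mem[0x2c..0x2e] <- [e2 7b 5a]
D2: mem[0x15..0x1b] <- [18 79 23 e2 7b ae 8b]
D3: mem[0x23..0x27] <- [55 4b 2f e6 de]
query mem[0x23]=0x55, mem[0x25]=0x2f, mem[0x26]=0xe6, mem[0x1b]=0x8b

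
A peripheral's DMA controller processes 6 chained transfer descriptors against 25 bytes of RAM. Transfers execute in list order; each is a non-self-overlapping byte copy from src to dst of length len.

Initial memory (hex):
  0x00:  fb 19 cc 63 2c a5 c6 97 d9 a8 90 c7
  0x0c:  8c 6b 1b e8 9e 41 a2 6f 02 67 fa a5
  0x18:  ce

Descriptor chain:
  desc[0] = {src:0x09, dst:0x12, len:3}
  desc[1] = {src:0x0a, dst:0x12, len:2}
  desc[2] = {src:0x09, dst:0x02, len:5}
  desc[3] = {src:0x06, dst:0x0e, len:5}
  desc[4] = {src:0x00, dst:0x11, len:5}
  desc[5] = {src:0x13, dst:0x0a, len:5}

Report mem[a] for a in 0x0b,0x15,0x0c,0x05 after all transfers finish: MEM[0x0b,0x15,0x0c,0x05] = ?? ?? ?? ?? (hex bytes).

  after D0: wrote 3B at 0x12 = a890c7
  after D1: wrote 2B at 0x12 = 90c7
  after D2: wrote 5B at 0x02 = a890c78c6b
  after D3: wrote 5B at 0x0e = 6b97d9a890
  after D4: wrote 5B at 0x11 = fb19a890c7
  after D5: wrote 5B at 0x0a = a890c7faa5
query mem[0x0b]=0x90, mem[0x15]=0xc7, mem[0x0c]=0xc7, mem[0x05]=0x8c

MEM[0x0b,0x15,0x0c,0x05] = 90 c7 c7 8c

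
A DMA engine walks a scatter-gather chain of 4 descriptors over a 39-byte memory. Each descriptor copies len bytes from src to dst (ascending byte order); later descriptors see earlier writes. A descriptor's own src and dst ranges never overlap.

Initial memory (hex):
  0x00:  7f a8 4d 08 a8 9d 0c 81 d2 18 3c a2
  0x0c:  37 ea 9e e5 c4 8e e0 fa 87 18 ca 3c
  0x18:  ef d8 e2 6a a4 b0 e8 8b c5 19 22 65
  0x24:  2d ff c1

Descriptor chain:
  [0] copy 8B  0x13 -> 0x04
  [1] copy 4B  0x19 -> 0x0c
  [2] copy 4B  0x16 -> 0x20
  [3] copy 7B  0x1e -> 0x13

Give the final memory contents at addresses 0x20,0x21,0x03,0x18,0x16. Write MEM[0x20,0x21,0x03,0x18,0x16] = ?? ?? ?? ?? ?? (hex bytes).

MEM[0x20,0x21,0x03,0x18,0x16] = ca 3c 08 d8 3c

D0: mem[0x04..0x0b] <- [fa 87 18 ca 3c ef d8 e2]
D1: mem[0x0c..0x0f] <- [d8 e2 6a a4]
D2: mem[0x20..0x23] <- [ca 3c ef d8]
D3: mem[0x13..0x19] <- [e8 8b ca 3c ef d8 2d]
query mem[0x20]=0xca, mem[0x21]=0x3c, mem[0x03]=0x08, mem[0x18]=0xd8, mem[0x16]=0x3c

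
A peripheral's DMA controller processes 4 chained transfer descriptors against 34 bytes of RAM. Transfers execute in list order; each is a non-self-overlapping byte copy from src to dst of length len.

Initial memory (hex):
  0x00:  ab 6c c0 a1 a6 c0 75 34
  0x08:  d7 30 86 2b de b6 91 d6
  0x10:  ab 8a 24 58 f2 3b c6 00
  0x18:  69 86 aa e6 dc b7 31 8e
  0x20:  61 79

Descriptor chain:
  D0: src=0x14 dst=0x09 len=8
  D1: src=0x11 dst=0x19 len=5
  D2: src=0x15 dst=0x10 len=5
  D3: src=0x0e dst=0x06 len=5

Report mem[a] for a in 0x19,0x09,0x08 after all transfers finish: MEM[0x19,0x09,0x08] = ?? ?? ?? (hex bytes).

MEM[0x19,0x09,0x08] = 8a c6 3b

D0: mem[0x09..0x10] <- [f2 3b c6 00 69 86 aa e6]
D1: mem[0x19..0x1d] <- [8a 24 58 f2 3b]
D2: mem[0x10..0x14] <- [3b c6 00 69 8a]
D3: mem[0x06..0x0a] <- [86 aa 3b c6 00]
query mem[0x19]=0x8a, mem[0x09]=0xc6, mem[0x08]=0x3b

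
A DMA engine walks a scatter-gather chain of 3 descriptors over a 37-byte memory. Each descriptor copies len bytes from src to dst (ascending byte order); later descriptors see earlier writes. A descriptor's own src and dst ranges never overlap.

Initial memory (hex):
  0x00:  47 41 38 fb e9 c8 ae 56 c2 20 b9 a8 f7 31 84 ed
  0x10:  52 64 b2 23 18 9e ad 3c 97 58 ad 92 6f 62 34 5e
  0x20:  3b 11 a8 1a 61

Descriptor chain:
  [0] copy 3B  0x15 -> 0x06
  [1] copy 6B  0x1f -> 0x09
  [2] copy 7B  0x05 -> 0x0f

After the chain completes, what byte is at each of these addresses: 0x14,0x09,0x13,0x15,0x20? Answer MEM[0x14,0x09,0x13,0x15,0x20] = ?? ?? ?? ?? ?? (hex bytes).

D0: mem[0x06..0x08] <- [9e ad 3c]
D1: mem[0x09..0x0e] <- [5e 3b 11 a8 1a 61]
D2: mem[0x0f..0x15] <- [c8 9e ad 3c 5e 3b 11]
query mem[0x14]=0x3b, mem[0x09]=0x5e, mem[0x13]=0x5e, mem[0x15]=0x11, mem[0x20]=0x3b

MEM[0x14,0x09,0x13,0x15,0x20] = 3b 5e 5e 11 3b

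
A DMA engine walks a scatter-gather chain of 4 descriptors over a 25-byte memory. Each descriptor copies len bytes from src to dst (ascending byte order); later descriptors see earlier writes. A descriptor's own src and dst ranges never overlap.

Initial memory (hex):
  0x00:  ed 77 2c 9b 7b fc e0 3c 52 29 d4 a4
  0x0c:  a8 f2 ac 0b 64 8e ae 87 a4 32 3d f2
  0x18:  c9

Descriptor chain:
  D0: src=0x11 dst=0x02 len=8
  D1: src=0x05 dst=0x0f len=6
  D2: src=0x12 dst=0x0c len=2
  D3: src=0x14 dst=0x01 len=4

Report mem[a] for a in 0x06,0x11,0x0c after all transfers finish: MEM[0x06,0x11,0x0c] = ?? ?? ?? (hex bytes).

MEM[0x06,0x11,0x0c] = 32 3d f2

[0] 0x11->0x02 len=8 : 8e ae 87 a4 32 3d f2 c9
[1] 0x05->0x0f len=6 : a4 32 3d f2 c9 d4
[2] 0x12->0x0c len=2 : f2 c9
[3] 0x14->0x01 len=4 : d4 32 3d f2
query mem[0x06]=0x32, mem[0x11]=0x3d, mem[0x0c]=0xf2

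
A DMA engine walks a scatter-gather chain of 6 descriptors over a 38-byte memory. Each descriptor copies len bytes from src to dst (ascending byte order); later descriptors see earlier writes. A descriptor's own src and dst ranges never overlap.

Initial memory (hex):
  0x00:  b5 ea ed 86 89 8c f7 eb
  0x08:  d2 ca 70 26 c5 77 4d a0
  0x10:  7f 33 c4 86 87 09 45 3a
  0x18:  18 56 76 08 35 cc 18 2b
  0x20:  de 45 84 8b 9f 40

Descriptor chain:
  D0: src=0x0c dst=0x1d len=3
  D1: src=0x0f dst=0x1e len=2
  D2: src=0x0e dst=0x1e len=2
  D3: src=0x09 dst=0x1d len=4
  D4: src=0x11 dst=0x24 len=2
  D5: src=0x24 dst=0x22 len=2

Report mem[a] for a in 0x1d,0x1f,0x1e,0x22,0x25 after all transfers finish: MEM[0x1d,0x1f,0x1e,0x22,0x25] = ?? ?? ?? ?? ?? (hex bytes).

MEM[0x1d,0x1f,0x1e,0x22,0x25] = ca 26 70 33 c4

D0: mem[0x1d..0x1f] <- [c5 77 4d]
D1: mem[0x1e..0x1f] <- [a0 7f]
D2: mem[0x1e..0x1f] <- [4d a0]
D3: mem[0x1d..0x20] <- [ca 70 26 c5]
D4: mem[0x24..0x25] <- [33 c4]
D5: mem[0x22..0x23] <- [33 c4]
query mem[0x1d]=0xca, mem[0x1f]=0x26, mem[0x1e]=0x70, mem[0x22]=0x33, mem[0x25]=0xc4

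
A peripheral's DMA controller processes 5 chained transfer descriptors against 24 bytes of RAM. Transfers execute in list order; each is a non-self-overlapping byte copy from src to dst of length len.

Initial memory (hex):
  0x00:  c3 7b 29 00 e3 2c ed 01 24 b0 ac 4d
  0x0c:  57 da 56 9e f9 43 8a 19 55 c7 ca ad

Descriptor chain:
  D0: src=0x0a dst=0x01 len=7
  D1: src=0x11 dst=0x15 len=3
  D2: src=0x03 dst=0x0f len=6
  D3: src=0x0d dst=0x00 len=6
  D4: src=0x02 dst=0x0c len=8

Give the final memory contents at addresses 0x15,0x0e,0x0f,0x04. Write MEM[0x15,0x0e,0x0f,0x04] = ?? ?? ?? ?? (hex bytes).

  after D0: wrote 7B at 0x01 = ac4d57da569ef9
  after D1: wrote 3B at 0x15 = 438a19
  after D2: wrote 6B at 0x0f = 57da569ef924
  after D3: wrote 6B at 0x00 = da5657da569e
  after D4: wrote 8B at 0x0c = 57da569e9ef924b0
query mem[0x15]=0x43, mem[0x0e]=0x56, mem[0x0f]=0x9e, mem[0x04]=0x56

MEM[0x15,0x0e,0x0f,0x04] = 43 56 9e 56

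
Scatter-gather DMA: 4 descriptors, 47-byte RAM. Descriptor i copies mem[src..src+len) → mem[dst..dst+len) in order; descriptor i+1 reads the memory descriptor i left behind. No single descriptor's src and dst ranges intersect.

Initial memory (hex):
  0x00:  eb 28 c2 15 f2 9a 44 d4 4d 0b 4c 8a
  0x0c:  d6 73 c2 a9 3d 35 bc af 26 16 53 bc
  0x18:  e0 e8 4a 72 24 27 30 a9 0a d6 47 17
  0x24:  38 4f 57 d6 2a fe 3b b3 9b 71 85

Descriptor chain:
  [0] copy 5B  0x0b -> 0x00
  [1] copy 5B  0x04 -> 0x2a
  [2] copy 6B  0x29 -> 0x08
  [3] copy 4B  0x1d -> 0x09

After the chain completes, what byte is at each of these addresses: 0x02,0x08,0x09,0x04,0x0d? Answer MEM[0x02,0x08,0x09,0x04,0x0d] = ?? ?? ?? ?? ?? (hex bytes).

MEM[0x02,0x08,0x09,0x04,0x0d] = 73 fe 27 a9 4d

D0: mem[0x00..0x04] <- [8a d6 73 c2 a9]
D1: mem[0x2a..0x2e] <- [a9 9a 44 d4 4d]
D2: mem[0x08..0x0d] <- [fe a9 9a 44 d4 4d]
D3: mem[0x09..0x0c] <- [27 30 a9 0a]
query mem[0x02]=0x73, mem[0x08]=0xfe, mem[0x09]=0x27, mem[0x04]=0xa9, mem[0x0d]=0x4d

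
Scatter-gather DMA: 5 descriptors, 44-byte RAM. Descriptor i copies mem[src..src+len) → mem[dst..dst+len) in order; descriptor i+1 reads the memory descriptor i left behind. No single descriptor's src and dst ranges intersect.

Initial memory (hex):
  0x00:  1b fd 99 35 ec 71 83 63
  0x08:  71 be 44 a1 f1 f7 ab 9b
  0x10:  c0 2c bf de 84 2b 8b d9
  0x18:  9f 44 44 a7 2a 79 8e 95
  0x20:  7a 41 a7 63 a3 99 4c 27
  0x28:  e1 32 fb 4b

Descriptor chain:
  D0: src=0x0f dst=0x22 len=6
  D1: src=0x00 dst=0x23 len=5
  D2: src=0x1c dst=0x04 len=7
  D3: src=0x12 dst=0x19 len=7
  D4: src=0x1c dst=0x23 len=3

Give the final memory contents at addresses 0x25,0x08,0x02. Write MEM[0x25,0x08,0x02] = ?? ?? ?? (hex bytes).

MEM[0x25,0x08,0x02] = d9 7a 99

  after D0: wrote 6B at 0x22 = 9bc02cbfde84
  after D1: wrote 5B at 0x23 = 1bfd9935ec
  after D2: wrote 7B at 0x04 = 2a798e957a419b
  after D3: wrote 7B at 0x19 = bfde842b8bd99f
  after D4: wrote 3B at 0x23 = 2b8bd9
query mem[0x25]=0xd9, mem[0x08]=0x7a, mem[0x02]=0x99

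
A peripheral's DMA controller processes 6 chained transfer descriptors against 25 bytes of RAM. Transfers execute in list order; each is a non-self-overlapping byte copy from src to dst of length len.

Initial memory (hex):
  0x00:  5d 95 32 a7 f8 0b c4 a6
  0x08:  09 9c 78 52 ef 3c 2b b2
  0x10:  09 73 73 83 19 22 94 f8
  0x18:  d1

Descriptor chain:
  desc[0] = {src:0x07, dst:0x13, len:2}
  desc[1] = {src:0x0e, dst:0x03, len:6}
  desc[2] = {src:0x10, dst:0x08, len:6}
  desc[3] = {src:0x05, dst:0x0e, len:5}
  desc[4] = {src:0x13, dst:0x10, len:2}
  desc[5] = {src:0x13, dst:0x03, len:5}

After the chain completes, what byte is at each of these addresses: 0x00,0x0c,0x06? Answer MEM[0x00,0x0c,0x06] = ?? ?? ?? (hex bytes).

D0: mem[0x13..0x14] <- [a6 09]
D1: mem[0x03..0x08] <- [2b b2 09 73 73 a6]
D2: mem[0x08..0x0d] <- [09 73 73 a6 09 22]
D3: mem[0x0e..0x12] <- [09 73 73 09 73]
D4: mem[0x10..0x11] <- [a6 09]
D5: mem[0x03..0x07] <- [a6 09 22 94 f8]
query mem[0x00]=0x5d, mem[0x0c]=0x09, mem[0x06]=0x94

MEM[0x00,0x0c,0x06] = 5d 09 94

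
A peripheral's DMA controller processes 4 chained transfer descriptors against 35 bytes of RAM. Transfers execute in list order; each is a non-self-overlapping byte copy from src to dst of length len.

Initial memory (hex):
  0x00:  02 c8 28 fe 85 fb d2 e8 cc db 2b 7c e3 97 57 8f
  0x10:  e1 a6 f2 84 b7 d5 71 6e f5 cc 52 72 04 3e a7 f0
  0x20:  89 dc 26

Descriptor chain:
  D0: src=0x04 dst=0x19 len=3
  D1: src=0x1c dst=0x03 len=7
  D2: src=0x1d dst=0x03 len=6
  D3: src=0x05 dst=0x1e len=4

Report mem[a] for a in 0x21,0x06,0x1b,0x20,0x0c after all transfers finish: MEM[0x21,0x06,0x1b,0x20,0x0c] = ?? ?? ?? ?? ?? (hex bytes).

D0: mem[0x19..0x1b] <- [85 fb d2]
D1: mem[0x03..0x09] <- [04 3e a7 f0 89 dc 26]
D2: mem[0x03..0x08] <- [3e a7 f0 89 dc 26]
D3: mem[0x1e..0x21] <- [f0 89 dc 26]
query mem[0x21]=0x26, mem[0x06]=0x89, mem[0x1b]=0xd2, mem[0x20]=0xdc, mem[0x0c]=0xe3

MEM[0x21,0x06,0x1b,0x20,0x0c] = 26 89 d2 dc e3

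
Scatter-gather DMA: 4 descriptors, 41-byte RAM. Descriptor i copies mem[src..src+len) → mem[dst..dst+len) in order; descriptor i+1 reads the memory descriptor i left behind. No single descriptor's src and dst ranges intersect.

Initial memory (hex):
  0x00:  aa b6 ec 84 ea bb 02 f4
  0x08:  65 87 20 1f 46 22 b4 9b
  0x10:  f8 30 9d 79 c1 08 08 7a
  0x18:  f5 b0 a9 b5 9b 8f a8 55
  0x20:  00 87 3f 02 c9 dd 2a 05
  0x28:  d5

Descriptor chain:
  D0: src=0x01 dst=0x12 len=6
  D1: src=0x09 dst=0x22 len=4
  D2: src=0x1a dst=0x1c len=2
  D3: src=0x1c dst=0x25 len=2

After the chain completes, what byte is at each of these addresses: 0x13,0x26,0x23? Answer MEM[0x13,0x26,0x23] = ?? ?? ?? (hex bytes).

#0 dst[0x12+6] := {0xb6,0xec,0x84,0xea,0xbb,0x02}
#1 dst[0x22+4] := {0x87,0x20,0x1f,0x46}
#2 dst[0x1c+2] := {0xa9,0xb5}
#3 dst[0x25+2] := {0xa9,0xb5}
query mem[0x13]=0xec, mem[0x26]=0xb5, mem[0x23]=0x20

MEM[0x13,0x26,0x23] = ec b5 20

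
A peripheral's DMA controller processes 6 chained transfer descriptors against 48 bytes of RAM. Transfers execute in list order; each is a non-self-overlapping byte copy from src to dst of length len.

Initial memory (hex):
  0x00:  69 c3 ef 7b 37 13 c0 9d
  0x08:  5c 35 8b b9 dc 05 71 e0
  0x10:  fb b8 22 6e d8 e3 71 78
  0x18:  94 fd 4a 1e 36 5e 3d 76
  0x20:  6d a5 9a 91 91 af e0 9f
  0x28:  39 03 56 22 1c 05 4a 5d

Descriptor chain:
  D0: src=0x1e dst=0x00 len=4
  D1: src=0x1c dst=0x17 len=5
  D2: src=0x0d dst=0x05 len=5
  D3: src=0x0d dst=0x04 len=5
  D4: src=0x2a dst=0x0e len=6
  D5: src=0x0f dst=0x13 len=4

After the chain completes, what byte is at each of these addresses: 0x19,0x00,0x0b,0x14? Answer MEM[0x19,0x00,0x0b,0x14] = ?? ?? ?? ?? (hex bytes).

D0: mem[0x00..0x03] <- [3d 76 6d a5]
D1: mem[0x17..0x1b] <- [36 5e 3d 76 6d]
D2: mem[0x05..0x09] <- [05 71 e0 fb b8]
D3: mem[0x04..0x08] <- [05 71 e0 fb b8]
D4: mem[0x0e..0x13] <- [56 22 1c 05 4a 5d]
D5: mem[0x13..0x16] <- [22 1c 05 4a]
query mem[0x19]=0x3d, mem[0x00]=0x3d, mem[0x0b]=0xb9, mem[0x14]=0x1c

MEM[0x19,0x00,0x0b,0x14] = 3d 3d b9 1c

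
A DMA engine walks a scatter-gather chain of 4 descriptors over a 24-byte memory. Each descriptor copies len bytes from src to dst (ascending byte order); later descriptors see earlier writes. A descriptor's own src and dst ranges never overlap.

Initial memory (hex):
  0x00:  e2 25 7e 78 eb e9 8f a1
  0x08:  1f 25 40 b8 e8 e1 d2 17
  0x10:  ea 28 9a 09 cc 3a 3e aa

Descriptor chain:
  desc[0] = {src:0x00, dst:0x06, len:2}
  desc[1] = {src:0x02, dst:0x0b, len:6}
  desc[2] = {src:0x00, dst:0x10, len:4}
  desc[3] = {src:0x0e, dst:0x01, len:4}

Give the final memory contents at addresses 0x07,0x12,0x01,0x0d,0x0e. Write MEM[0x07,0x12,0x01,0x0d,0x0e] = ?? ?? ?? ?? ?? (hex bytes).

MEM[0x07,0x12,0x01,0x0d,0x0e] = 25 7e e9 eb e9

#0 dst[0x06+2] := {0xe2,0x25}
#1 dst[0x0b+6] := {0x7e,0x78,0xeb,0xe9,0xe2,0x25}
#2 dst[0x10+4] := {0xe2,0x25,0x7e,0x78}
#3 dst[0x01+4] := {0xe9,0xe2,0xe2,0x25}
query mem[0x07]=0x25, mem[0x12]=0x7e, mem[0x01]=0xe9, mem[0x0d]=0xeb, mem[0x0e]=0xe9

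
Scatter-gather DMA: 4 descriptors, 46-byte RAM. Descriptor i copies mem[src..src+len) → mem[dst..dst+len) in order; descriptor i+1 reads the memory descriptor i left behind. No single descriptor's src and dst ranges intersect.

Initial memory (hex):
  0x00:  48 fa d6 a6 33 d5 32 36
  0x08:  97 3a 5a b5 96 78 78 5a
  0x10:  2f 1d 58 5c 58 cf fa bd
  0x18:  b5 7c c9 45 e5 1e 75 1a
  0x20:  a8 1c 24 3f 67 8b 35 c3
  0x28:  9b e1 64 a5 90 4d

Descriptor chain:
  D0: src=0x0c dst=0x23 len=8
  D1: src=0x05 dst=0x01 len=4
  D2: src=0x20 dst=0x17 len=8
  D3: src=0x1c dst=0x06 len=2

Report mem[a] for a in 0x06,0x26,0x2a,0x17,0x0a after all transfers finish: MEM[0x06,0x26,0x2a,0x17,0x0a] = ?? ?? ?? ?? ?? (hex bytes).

MEM[0x06,0x26,0x2a,0x17,0x0a] = 78 5a 5c a8 5a

[0] 0x0c->0x23 len=8 : 96 78 78 5a 2f 1d 58 5c
[1] 0x05->0x01 len=4 : d5 32 36 97
[2] 0x20->0x17 len=8 : a8 1c 24 96 78 78 5a 2f
[3] 0x1c->0x06 len=2 : 78 5a
query mem[0x06]=0x78, mem[0x26]=0x5a, mem[0x2a]=0x5c, mem[0x17]=0xa8, mem[0x0a]=0x5a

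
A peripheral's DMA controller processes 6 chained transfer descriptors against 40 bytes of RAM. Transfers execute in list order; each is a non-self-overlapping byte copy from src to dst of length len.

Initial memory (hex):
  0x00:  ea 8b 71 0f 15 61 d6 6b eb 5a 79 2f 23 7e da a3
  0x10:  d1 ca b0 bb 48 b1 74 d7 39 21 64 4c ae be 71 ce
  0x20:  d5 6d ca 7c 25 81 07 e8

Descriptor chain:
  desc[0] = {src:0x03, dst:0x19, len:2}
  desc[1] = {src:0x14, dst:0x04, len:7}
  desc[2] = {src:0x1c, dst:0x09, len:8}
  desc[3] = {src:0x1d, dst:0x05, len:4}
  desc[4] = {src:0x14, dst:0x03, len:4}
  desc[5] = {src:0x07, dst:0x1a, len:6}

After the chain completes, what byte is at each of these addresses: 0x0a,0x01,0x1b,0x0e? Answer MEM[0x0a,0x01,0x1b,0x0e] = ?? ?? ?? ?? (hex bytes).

MEM[0x0a,0x01,0x1b,0x0e] = be 8b d5 6d

  after D0: wrote 2B at 0x19 = 0f15
  after D1: wrote 7B at 0x04 = 48b174d7390f15
  after D2: wrote 8B at 0x09 = aebe71ced56dca7c
  after D3: wrote 4B at 0x05 = be71ced5
  after D4: wrote 4B at 0x03 = 48b174d7
  after D5: wrote 6B at 0x1a = ced5aebe71ce
query mem[0x0a]=0xbe, mem[0x01]=0x8b, mem[0x1b]=0xd5, mem[0x0e]=0x6d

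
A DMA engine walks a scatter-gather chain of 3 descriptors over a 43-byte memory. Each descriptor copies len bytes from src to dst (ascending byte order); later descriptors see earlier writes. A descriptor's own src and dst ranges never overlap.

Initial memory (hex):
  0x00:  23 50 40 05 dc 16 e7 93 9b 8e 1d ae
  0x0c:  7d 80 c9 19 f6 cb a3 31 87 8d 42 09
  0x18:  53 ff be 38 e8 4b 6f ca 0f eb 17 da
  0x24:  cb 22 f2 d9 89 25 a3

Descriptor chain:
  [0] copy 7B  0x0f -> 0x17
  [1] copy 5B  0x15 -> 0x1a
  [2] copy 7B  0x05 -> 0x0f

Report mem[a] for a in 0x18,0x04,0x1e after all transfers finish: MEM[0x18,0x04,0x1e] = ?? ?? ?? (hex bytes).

D0: mem[0x17..0x1d] <- [19 f6 cb a3 31 87 8d]
D1: mem[0x1a..0x1e] <- [8d 42 19 f6 cb]
D2: mem[0x0f..0x15] <- [16 e7 93 9b 8e 1d ae]
query mem[0x18]=0xf6, mem[0x04]=0xdc, mem[0x1e]=0xcb

MEM[0x18,0x04,0x1e] = f6 dc cb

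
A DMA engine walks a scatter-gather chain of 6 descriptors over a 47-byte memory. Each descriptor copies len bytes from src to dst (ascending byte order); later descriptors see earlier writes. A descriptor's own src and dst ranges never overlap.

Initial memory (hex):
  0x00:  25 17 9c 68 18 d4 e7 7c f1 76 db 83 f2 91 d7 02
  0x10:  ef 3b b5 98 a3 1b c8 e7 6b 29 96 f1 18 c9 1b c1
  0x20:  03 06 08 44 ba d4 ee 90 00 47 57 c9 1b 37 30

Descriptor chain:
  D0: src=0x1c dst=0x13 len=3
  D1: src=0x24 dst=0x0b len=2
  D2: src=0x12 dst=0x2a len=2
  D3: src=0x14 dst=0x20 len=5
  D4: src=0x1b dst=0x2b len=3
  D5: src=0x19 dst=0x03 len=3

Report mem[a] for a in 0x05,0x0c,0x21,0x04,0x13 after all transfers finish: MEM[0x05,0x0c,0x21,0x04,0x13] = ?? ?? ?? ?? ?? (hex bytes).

MEM[0x05,0x0c,0x21,0x04,0x13] = f1 d4 1b 96 18

D0: mem[0x13..0x15] <- [18 c9 1b]
D1: mem[0x0b..0x0c] <- [ba d4]
D2: mem[0x2a..0x2b] <- [b5 18]
D3: mem[0x20..0x24] <- [c9 1b c8 e7 6b]
D4: mem[0x2b..0x2d] <- [f1 18 c9]
D5: mem[0x03..0x05] <- [29 96 f1]
query mem[0x05]=0xf1, mem[0x0c]=0xd4, mem[0x21]=0x1b, mem[0x04]=0x96, mem[0x13]=0x18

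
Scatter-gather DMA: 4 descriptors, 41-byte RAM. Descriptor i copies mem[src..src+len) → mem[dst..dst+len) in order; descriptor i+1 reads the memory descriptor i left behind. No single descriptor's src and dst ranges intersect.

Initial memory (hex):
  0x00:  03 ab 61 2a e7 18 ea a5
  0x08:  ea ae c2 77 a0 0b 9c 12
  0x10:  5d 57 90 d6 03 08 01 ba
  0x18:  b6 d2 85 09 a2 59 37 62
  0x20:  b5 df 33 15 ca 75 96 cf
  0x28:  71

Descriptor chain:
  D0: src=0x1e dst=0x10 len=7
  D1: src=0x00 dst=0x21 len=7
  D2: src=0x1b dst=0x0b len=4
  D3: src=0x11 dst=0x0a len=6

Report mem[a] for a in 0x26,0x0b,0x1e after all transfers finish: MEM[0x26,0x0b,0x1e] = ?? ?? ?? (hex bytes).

#0 dst[0x10+7] := {0x37,0x62,0xb5,0xdf,0x33,0x15,0xca}
#1 dst[0x21+7] := {0x03,0xab,0x61,0x2a,0xe7,0x18,0xea}
#2 dst[0x0b+4] := {0x09,0xa2,0x59,0x37}
#3 dst[0x0a+6] := {0x62,0xb5,0xdf,0x33,0x15,0xca}
query mem[0x26]=0x18, mem[0x0b]=0xb5, mem[0x1e]=0x37

MEM[0x26,0x0b,0x1e] = 18 b5 37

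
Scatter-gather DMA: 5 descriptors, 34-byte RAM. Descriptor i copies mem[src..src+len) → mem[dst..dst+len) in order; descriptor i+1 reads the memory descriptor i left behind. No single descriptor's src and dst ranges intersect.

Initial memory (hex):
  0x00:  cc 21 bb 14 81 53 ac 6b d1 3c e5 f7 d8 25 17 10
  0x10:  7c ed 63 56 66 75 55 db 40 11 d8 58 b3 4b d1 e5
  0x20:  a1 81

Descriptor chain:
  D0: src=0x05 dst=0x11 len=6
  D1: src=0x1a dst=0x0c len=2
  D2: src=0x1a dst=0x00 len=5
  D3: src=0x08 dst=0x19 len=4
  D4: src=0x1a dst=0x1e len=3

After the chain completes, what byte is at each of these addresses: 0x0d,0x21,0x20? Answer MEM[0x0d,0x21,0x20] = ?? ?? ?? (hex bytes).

MEM[0x0d,0x21,0x20] = 58 81 f7

  after D0: wrote 6B at 0x11 = 53ac6bd13ce5
  after D1: wrote 2B at 0x0c = d858
  after D2: wrote 5B at 0x00 = d858b34bd1
  after D3: wrote 4B at 0x19 = d13ce5f7
  after D4: wrote 3B at 0x1e = 3ce5f7
query mem[0x0d]=0x58, mem[0x21]=0x81, mem[0x20]=0xf7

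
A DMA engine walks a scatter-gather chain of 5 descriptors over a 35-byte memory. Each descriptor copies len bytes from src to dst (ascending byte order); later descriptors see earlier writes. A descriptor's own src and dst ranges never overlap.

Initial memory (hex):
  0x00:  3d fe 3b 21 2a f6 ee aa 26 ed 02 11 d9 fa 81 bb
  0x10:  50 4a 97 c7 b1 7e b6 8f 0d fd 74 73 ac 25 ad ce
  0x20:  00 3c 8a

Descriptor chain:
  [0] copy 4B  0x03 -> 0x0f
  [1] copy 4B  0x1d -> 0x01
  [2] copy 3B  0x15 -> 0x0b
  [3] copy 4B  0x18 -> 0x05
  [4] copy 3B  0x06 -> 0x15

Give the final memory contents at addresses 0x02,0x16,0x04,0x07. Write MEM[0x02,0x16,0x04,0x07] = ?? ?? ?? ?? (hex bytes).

  after D0: wrote 4B at 0x0f = 212af6ee
  after D1: wrote 4B at 0x01 = 25adce00
  after D2: wrote 3B at 0x0b = 7eb68f
  after D3: wrote 4B at 0x05 = 0dfd7473
  after D4: wrote 3B at 0x15 = fd7473
query mem[0x02]=0xad, mem[0x16]=0x74, mem[0x04]=0x00, mem[0x07]=0x74

MEM[0x02,0x16,0x04,0x07] = ad 74 00 74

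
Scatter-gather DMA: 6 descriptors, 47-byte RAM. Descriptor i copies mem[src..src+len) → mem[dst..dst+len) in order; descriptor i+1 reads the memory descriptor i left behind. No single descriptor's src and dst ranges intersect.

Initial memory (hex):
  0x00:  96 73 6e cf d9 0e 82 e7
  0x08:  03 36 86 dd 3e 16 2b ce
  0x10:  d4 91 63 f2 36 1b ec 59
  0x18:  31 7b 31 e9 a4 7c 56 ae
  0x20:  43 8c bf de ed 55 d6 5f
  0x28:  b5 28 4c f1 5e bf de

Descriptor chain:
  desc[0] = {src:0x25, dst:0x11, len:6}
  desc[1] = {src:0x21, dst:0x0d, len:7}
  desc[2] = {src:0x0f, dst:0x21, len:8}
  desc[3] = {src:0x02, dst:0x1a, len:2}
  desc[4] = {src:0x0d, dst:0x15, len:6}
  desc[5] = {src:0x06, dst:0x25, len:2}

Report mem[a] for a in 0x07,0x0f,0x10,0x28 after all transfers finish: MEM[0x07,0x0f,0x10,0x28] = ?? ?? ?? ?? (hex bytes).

MEM[0x07,0x0f,0x10,0x28] = e7 de ed 4c

D0: mem[0x11..0x16] <- [55 d6 5f b5 28 4c]
D1: mem[0x0d..0x13] <- [8c bf de ed 55 d6 5f]
D2: mem[0x21..0x28] <- [de ed 55 d6 5f b5 28 4c]
D3: mem[0x1a..0x1b] <- [6e cf]
D4: mem[0x15..0x1a] <- [8c bf de ed 55 d6]
D5: mem[0x25..0x26] <- [82 e7]
query mem[0x07]=0xe7, mem[0x0f]=0xde, mem[0x10]=0xed, mem[0x28]=0x4c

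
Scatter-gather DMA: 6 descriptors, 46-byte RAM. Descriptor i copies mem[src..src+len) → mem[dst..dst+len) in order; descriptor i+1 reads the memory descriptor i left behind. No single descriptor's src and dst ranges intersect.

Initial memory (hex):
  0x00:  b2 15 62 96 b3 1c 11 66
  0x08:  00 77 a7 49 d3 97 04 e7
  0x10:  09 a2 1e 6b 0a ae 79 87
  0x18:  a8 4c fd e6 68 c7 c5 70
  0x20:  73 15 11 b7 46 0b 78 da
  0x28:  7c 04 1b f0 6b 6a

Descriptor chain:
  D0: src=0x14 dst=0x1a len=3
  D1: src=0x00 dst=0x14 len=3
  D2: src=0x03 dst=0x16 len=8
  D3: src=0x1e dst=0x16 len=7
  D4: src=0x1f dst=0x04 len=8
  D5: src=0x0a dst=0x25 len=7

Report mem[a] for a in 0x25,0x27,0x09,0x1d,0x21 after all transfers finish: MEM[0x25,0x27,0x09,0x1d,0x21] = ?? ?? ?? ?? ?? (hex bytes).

  after D0: wrote 3B at 0x1a = 0aae79
  after D1: wrote 3B at 0x14 = b21562
  after D2: wrote 8B at 0x16 = 96b31c11660077a7
  after D3: wrote 7B at 0x16 = c570731511b746
  after D4: wrote 8B at 0x04 = 70731511b7460b78
  after D5: wrote 7B at 0x25 = 0b78d39704e709
query mem[0x25]=0x0b, mem[0x27]=0xd3, mem[0x09]=0x46, mem[0x1d]=0xa7, mem[0x21]=0x15

MEM[0x25,0x27,0x09,0x1d,0x21] = 0b d3 46 a7 15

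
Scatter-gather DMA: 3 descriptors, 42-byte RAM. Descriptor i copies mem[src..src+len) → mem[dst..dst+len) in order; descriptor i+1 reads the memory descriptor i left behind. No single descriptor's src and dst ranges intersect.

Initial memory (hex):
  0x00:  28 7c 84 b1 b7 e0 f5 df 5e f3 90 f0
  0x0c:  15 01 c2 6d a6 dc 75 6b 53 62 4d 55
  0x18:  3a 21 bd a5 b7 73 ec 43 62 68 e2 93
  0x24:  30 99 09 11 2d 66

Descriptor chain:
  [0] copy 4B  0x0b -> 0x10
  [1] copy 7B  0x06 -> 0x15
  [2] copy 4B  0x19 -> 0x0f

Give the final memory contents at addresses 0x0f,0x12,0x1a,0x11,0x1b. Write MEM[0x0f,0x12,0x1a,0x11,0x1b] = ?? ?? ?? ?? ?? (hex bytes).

MEM[0x0f,0x12,0x1a,0x11,0x1b] = 90 b7 f0 15 15

#0 dst[0x10+4] := {0xf0,0x15,0x01,0xc2}
#1 dst[0x15+7] := {0xf5,0xdf,0x5e,0xf3,0x90,0xf0,0x15}
#2 dst[0x0f+4] := {0x90,0xf0,0x15,0xb7}
query mem[0x0f]=0x90, mem[0x12]=0xb7, mem[0x1a]=0xf0, mem[0x11]=0x15, mem[0x1b]=0x15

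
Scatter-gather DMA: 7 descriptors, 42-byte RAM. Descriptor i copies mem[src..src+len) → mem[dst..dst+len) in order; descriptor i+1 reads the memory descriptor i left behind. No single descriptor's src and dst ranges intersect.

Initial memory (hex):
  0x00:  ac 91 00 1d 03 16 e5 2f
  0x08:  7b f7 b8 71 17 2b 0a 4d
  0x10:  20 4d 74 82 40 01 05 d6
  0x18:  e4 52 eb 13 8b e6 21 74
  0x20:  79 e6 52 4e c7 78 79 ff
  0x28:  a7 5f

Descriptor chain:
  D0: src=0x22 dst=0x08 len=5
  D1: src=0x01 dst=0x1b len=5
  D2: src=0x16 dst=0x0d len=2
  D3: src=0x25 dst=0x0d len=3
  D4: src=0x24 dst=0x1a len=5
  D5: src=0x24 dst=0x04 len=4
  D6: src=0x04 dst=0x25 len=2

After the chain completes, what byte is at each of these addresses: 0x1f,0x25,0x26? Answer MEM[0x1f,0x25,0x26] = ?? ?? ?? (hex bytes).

[0] 0x22->0x08 len=5 : 52 4e c7 78 79
[1] 0x01->0x1b len=5 : 91 00 1d 03 16
[2] 0x16->0x0d len=2 : 05 d6
[3] 0x25->0x0d len=3 : 78 79 ff
[4] 0x24->0x1a len=5 : c7 78 79 ff a7
[5] 0x24->0x04 len=4 : c7 78 79 ff
[6] 0x04->0x25 len=2 : c7 78
query mem[0x1f]=0x16, mem[0x25]=0xc7, mem[0x26]=0x78

MEM[0x1f,0x25,0x26] = 16 c7 78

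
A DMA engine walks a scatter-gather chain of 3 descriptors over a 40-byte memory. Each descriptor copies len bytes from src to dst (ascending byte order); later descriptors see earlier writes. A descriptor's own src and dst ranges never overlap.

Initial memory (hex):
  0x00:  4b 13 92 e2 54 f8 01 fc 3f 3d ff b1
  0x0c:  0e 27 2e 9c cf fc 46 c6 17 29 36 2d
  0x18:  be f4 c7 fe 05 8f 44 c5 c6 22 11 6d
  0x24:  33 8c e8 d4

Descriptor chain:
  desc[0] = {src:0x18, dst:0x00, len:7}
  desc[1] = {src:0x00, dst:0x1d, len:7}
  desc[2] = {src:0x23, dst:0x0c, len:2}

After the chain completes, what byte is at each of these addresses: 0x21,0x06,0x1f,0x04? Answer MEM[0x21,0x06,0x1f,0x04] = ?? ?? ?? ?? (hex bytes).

  after D0: wrote 7B at 0x00 = bef4c7fe058f44
  after D1: wrote 7B at 0x1d = bef4c7fe058f44
  after D2: wrote 2B at 0x0c = 4433
query mem[0x21]=0x05, mem[0x06]=0x44, mem[0x1f]=0xc7, mem[0x04]=0x05

MEM[0x21,0x06,0x1f,0x04] = 05 44 c7 05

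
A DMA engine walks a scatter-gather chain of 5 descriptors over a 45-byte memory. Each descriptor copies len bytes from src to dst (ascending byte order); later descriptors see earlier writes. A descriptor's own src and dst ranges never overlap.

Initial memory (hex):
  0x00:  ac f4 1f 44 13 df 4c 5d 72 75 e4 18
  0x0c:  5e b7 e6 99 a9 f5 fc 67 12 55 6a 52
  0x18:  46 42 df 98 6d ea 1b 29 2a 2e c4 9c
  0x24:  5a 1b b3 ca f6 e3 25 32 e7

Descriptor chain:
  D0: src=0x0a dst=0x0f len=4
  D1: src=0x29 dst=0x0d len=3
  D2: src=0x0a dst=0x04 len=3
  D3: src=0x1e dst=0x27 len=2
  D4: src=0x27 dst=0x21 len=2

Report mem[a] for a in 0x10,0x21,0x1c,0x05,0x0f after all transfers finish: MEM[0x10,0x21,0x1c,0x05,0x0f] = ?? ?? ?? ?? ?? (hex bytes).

D0: mem[0x0f..0x12] <- [e4 18 5e b7]
D1: mem[0x0d..0x0f] <- [e3 25 32]
D2: mem[0x04..0x06] <- [e4 18 5e]
D3: mem[0x27..0x28] <- [1b 29]
D4: mem[0x21..0x22] <- [1b 29]
query mem[0x10]=0x18, mem[0x21]=0x1b, mem[0x1c]=0x6d, mem[0x05]=0x18, mem[0x0f]=0x32

MEM[0x10,0x21,0x1c,0x05,0x0f] = 18 1b 6d 18 32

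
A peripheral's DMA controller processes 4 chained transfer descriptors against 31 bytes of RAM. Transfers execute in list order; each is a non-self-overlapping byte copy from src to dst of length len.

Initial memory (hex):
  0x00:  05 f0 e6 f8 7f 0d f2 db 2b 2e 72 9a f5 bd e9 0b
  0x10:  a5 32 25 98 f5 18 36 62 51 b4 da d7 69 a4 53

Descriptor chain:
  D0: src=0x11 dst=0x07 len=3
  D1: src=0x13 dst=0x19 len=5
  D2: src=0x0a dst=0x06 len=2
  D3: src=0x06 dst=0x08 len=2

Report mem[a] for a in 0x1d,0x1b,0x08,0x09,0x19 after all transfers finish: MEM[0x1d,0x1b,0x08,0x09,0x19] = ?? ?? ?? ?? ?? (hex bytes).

MEM[0x1d,0x1b,0x08,0x09,0x19] = 62 18 72 9a 98

[0] 0x11->0x07 len=3 : 32 25 98
[1] 0x13->0x19 len=5 : 98 f5 18 36 62
[2] 0x0a->0x06 len=2 : 72 9a
[3] 0x06->0x08 len=2 : 72 9a
query mem[0x1d]=0x62, mem[0x1b]=0x18, mem[0x08]=0x72, mem[0x09]=0x9a, mem[0x19]=0x98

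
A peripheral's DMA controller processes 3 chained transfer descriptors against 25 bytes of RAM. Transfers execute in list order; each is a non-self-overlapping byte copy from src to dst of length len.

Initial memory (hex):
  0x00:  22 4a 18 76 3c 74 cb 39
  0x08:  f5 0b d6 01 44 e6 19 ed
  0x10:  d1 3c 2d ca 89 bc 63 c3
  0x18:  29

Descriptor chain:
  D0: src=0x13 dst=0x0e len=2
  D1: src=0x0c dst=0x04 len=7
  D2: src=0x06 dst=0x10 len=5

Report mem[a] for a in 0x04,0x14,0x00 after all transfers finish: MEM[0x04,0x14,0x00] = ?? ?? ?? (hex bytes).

  after D0: wrote 2B at 0x0e = ca89
  after D1: wrote 7B at 0x04 = 44e6ca89d13c2d
  after D2: wrote 5B at 0x10 = ca89d13c2d
query mem[0x04]=0x44, mem[0x14]=0x2d, mem[0x00]=0x22

MEM[0x04,0x14,0x00] = 44 2d 22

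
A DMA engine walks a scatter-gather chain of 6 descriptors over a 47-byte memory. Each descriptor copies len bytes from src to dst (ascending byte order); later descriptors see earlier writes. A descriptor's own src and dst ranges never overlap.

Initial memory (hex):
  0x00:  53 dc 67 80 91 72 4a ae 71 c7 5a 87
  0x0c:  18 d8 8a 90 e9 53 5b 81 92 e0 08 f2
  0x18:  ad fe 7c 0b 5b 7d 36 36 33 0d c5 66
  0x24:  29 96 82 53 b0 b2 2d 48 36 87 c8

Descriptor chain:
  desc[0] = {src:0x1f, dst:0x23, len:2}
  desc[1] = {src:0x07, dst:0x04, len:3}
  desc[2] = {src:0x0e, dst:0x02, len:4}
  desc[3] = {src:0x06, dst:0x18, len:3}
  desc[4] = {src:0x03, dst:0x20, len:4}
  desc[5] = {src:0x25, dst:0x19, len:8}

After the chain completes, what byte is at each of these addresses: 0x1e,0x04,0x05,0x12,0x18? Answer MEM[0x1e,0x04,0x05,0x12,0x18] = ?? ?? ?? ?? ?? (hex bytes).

MEM[0x1e,0x04,0x05,0x12,0x18] = 2d e9 53 5b c7

[0] 0x1f->0x23 len=2 : 36 33
[1] 0x07->0x04 len=3 : ae 71 c7
[2] 0x0e->0x02 len=4 : 8a 90 e9 53
[3] 0x06->0x18 len=3 : c7 ae 71
[4] 0x03->0x20 len=4 : 90 e9 53 c7
[5] 0x25->0x19 len=8 : 96 82 53 b0 b2 2d 48 36
query mem[0x1e]=0x2d, mem[0x04]=0xe9, mem[0x05]=0x53, mem[0x12]=0x5b, mem[0x18]=0xc7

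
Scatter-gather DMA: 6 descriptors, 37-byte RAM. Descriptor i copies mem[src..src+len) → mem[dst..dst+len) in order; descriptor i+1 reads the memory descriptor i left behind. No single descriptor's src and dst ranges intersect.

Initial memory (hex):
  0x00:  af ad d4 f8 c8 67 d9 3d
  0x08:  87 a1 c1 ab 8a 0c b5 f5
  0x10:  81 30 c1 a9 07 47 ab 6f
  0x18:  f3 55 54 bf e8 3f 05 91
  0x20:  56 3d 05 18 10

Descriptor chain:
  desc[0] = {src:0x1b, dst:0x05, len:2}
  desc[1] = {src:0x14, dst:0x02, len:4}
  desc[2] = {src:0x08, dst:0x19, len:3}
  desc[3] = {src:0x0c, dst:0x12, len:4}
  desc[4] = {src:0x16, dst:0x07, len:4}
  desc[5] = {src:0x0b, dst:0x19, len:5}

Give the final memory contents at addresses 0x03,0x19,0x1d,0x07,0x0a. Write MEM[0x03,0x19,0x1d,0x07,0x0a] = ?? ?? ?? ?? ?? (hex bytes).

MEM[0x03,0x19,0x1d,0x07,0x0a] = 47 ab f5 ab 87

  after D0: wrote 2B at 0x05 = bfe8
  after D1: wrote 4B at 0x02 = 0747ab6f
  after D2: wrote 3B at 0x19 = 87a1c1
  after D3: wrote 4B at 0x12 = 8a0cb5f5
  after D4: wrote 4B at 0x07 = ab6ff387
  after D5: wrote 5B at 0x19 = ab8a0cb5f5
query mem[0x03]=0x47, mem[0x19]=0xab, mem[0x1d]=0xf5, mem[0x07]=0xab, mem[0x0a]=0x87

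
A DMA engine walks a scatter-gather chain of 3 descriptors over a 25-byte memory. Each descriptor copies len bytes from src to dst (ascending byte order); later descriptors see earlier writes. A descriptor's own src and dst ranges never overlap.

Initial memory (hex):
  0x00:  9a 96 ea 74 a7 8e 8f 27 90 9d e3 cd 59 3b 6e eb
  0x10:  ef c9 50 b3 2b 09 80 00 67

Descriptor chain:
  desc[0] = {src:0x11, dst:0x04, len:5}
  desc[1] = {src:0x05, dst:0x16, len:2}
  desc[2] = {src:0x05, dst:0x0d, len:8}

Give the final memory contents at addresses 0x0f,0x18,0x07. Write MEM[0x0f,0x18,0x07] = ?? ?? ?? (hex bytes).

MEM[0x0f,0x18,0x07] = 2b 67 2b

D0: mem[0x04..0x08] <- [c9 50 b3 2b 09]
D1: mem[0x16..0x17] <- [50 b3]
D2: mem[0x0d..0x14] <- [50 b3 2b 09 9d e3 cd 59]
query mem[0x0f]=0x2b, mem[0x18]=0x67, mem[0x07]=0x2b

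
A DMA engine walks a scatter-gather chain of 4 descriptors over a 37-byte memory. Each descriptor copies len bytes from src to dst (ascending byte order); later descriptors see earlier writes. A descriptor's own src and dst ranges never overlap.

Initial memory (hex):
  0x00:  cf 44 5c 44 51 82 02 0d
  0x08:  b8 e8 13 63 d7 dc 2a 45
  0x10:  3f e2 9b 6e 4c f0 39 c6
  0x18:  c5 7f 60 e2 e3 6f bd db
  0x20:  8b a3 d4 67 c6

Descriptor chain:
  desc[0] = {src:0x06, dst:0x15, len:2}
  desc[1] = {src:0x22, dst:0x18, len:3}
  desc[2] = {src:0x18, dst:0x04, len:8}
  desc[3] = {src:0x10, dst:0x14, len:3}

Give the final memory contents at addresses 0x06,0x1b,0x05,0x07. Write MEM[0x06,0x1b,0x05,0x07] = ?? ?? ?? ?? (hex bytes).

MEM[0x06,0x1b,0x05,0x07] = c6 e2 67 e2

D0: mem[0x15..0x16] <- [02 0d]
D1: mem[0x18..0x1a] <- [d4 67 c6]
D2: mem[0x04..0x0b] <- [d4 67 c6 e2 e3 6f bd db]
D3: mem[0x14..0x16] <- [3f e2 9b]
query mem[0x06]=0xc6, mem[0x1b]=0xe2, mem[0x05]=0x67, mem[0x07]=0xe2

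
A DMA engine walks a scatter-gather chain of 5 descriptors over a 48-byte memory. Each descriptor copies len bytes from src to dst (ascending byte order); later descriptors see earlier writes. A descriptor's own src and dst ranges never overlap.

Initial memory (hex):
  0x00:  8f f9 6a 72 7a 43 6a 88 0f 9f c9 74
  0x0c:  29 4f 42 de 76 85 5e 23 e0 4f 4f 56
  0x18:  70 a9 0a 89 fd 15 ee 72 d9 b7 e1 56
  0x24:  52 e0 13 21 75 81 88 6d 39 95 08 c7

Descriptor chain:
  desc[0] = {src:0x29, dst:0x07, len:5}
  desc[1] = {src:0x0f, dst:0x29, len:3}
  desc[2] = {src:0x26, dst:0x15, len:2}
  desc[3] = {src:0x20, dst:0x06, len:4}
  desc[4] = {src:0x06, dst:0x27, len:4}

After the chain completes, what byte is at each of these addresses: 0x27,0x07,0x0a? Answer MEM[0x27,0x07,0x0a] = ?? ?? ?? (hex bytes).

MEM[0x27,0x07,0x0a] = d9 b7 39

[0] 0x29->0x07 len=5 : 81 88 6d 39 95
[1] 0x0f->0x29 len=3 : de 76 85
[2] 0x26->0x15 len=2 : 13 21
[3] 0x20->0x06 len=4 : d9 b7 e1 56
[4] 0x06->0x27 len=4 : d9 b7 e1 56
query mem[0x27]=0xd9, mem[0x07]=0xb7, mem[0x0a]=0x39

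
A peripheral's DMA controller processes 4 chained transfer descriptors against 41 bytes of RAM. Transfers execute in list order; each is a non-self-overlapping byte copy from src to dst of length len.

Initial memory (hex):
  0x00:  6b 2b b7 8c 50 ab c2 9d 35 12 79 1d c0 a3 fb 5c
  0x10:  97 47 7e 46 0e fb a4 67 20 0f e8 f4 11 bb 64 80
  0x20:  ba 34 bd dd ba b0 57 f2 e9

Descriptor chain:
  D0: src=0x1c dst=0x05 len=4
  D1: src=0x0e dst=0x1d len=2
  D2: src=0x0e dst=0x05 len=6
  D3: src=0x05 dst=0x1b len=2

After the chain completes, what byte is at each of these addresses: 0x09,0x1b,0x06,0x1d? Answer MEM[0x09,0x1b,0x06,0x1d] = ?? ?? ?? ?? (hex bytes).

MEM[0x09,0x1b,0x06,0x1d] = 7e fb 5c fb

D0: mem[0x05..0x08] <- [11 bb 64 80]
D1: mem[0x1d..0x1e] <- [fb 5c]
D2: mem[0x05..0x0a] <- [fb 5c 97 47 7e 46]
D3: mem[0x1b..0x1c] <- [fb 5c]
query mem[0x09]=0x7e, mem[0x1b]=0xfb, mem[0x06]=0x5c, mem[0x1d]=0xfb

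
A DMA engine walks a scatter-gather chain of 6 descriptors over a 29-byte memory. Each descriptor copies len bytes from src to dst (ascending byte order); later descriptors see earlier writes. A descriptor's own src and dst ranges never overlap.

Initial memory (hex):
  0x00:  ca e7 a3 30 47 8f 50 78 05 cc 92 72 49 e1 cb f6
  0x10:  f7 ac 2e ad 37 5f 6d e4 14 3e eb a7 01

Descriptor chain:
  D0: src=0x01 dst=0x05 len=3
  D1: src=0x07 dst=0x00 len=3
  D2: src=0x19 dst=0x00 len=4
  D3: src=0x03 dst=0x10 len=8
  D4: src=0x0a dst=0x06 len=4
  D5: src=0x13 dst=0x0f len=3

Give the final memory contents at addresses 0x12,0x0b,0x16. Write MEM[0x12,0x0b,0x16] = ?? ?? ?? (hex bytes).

MEM[0x12,0x0b,0x16] = e7 72 cc

[0] 0x01->0x05 len=3 : e7 a3 30
[1] 0x07->0x00 len=3 : 30 05 cc
[2] 0x19->0x00 len=4 : 3e eb a7 01
[3] 0x03->0x10 len=8 : 01 47 e7 a3 30 05 cc 92
[4] 0x0a->0x06 len=4 : 92 72 49 e1
[5] 0x13->0x0f len=3 : a3 30 05
query mem[0x12]=0xe7, mem[0x0b]=0x72, mem[0x16]=0xcc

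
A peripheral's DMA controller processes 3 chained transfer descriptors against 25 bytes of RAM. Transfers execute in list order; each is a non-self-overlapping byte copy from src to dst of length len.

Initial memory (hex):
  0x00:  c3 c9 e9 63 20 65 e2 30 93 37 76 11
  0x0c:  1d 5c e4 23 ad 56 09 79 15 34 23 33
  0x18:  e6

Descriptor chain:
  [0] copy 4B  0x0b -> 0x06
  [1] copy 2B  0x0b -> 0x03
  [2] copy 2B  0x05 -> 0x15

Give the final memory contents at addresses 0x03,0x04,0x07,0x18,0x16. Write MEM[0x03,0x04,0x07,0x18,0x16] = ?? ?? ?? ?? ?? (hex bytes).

#0 dst[0x06+4] := {0x11,0x1d,0x5c,0xe4}
#1 dst[0x03+2] := {0x11,0x1d}
#2 dst[0x15+2] := {0x65,0x11}
query mem[0x03]=0x11, mem[0x04]=0x1d, mem[0x07]=0x1d, mem[0x18]=0xe6, mem[0x16]=0x11

MEM[0x03,0x04,0x07,0x18,0x16] = 11 1d 1d e6 11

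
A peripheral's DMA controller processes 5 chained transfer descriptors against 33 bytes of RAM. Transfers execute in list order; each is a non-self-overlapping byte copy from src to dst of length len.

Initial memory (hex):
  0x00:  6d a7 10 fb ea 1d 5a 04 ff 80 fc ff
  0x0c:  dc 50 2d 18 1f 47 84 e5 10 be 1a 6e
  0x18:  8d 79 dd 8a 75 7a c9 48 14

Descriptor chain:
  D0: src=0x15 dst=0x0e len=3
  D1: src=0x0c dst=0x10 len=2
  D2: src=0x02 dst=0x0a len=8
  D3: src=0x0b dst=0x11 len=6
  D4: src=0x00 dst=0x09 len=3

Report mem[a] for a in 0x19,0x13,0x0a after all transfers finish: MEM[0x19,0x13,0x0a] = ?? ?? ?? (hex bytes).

#0 dst[0x0e+3] := {0xbe,0x1a,0x6e}
#1 dst[0x10+2] := {0xdc,0x50}
#2 dst[0x0a+8] := {0x10,0xfb,0xea,0x1d,0x5a,0x04,0xff,0x80}
#3 dst[0x11+6] := {0xfb,0xea,0x1d,0x5a,0x04,0xff}
#4 dst[0x09+3] := {0x6d,0xa7,0x10}
query mem[0x19]=0x79, mem[0x13]=0x1d, mem[0x0a]=0xa7

MEM[0x19,0x13,0x0a] = 79 1d a7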